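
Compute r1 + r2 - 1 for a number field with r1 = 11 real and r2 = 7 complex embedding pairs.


By Dirichlet's unit theorem:
rank = r1 + r2 - 1
= 11 + 7 - 1
= 17

17


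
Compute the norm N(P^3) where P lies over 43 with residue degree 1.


N(P^a) = p^(a*f)
= 43^(3*1)
= 43^3
= 79507

79507


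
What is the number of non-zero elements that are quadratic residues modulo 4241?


For prime p, the number of non-zero quadratic residues is (p-1)/2.
= (4241-1)/2
= 2120

2120


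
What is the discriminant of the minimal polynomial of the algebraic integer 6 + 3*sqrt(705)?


The element 6 + 3*sqrt(705) has minimal polynomial:
x^2 - 12*x - 6309
Discriminant = (-12)^2 - 4*(-6309)
= 144 + 25236
= 25380

25380


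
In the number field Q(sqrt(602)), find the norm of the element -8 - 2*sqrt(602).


N(a + b*sqrt(d)) = a^2 - d*b^2
= (-8)^2 - (602)*(-2)^2
= 64 - 2408
= -2344

-2344


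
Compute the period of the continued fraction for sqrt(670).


Run the CF algorithm for sqrt(670).
a_0 = floor(sqrt(670)) = 25; set m_0=0, q_0=1.
Recurrence: m' = q*a - m,  q' = (d - m'^2)/q,  a' = floor((a_0 + m')/q').
  step 1: m=25, q=45, a=1
  step 2: m=20, q=6, a=7
  step 3: m=22, q=31, a=1
  step 4: m=9, q=19, a=1
  step 5: m=10, q=30, a=1
  step 6: m=20, q=9, a=5
  step 7: m=25, q=5, a=10
  step 8: m=25, q=9, a=5
  step 9: m=20, q=30, a=1
  step 10: m=10, q=19, a=1
  step 11: m=9, q=31, a=1
  step 12: m=22, q=6, a=7
  step 13: m=20, q=45, a=1
  step 14: m=25, q=1, a=50
a_14 = 2*a_0 = 50, so the period closes here.
sqrt(670) = [25; 1, 7, 1, 1, 1, 5, 10, 5, 1, 1, 1, 7, 1, 50]
Period length = 14

14


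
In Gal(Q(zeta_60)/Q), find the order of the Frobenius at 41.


The Frobenius at p in Gal(Q(zeta_n)/Q) = (Z/nZ)* is the class of p, so its order is ord_60(41), the smallest k >= 1 with 41^k = 1 mod 60.
n = 60 = 2^2 * 3 * 5, phi(60) = 16; the order divides phi(n).
Divisors of 16: 1, 2, 4, 8, 16
Repeated squaring mod 60: 41^1 = 41, 41^2 = 1, 41^4 = 1, 41^8 = 1, 41^16 = 1
Test divisors in increasing order:
  k=1: 41^1 = 41 mod 60
  k=2: 41^2 = 1 mod 60  <- first divisor giving 1
Order = 2

2


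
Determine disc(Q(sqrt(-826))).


For K = Q(sqrt(d)) with d squarefree: disc(K) = d if d = 1 mod 4, and disc(K) = 4d if d = 2 or 3 mod 4.
Here d = -826, and d mod 4 = 2.
d = 2 mod 4, not 1 (O_K = Z[sqrt(d)]), so disc(K) = 4d = 4 * (-826) = -3304

-3304


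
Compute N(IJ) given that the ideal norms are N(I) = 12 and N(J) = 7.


N(IJ) = N(I) * N(J)
= 12 * 7
= 84

84


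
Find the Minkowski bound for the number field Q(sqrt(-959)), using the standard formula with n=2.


d = -959, d mod 4 = 1, so disc(K) = d = -959; |disc(K)| = 959
Imaginary quadratic field, so n = 2, s = r2 = 1, r1 = 0
M = (n!/n^n) * (4/pi)^s * sqrt(|disc(K)|) = (2!/2^2) * (4/pi)^1 * sqrt(959)
= 0.5 * 1.273240 * 30.967725
= 19.7147

19.7147


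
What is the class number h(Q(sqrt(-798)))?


K = Q(sqrt(-798)). d mod 4 = 2, so D = disc(K) = 4d = -3192
h(K) equals the number of primitive reduced positive-definite forms (a, b, c) = a*x^2 + b*x*y + c*y^2 with b^2 - 4ac = D,
where reduced means |b| <= a <= c, with b >= 0 whenever |b| = a or a = c, and primitive means gcd(a, b, c) = 1.
Reduced forces 3a^2 <= |D| = 3192, so 1 <= a <= 32; b must have the parity of D, and c = (b^2 - D)/(4a) must be an integer >= a.
Enumerate a = 1..32, b in [-a, a]:
  a=1: (1, 0, 798)  [1]
  a=2: (2, 0, 399)  [1]
  a=3: (3, 0, 266)  [1]
  a=4..5: none
  a=6: (6, 0, 133)  [1]
  a=7: (7, 0, 114)  [1]
  a=8..10: none
  a=11: (11, -8, 74), (11, 8, 74)  [2]
  a=12..13: none
  a=14: (14, 0, 57)  [1]
  a=15..16: none
  a=17: (17, -2, 47), (17, 2, 47)  [2]
  a=18: none
  a=19: (19, 0, 42)  [1]
  a=20: none
  a=21: (21, 0, 38)  [1]
  a=22: (22, -8, 37), (22, 8, 37)  [2]
  a=23..30: none
  a=31: (31, -30, 33), (31, 30, 33)  [2]
  a=32: none
Total reduced forms: 1 + 1 + 1 + 1 + 1 + 2 + 1 + 2 + 1 + 1 + 2 + 2 = 16
h = 16

16


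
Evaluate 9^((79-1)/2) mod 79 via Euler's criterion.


p = 79 is prime and the exponent is (p-1)/2 = 39, so by Euler's criterion 9^39 = (9/79) = +1 or -1 mod 79.
Compute by square-and-multiply:
  39 = 32 + 4 + 2 + 1 (binary 100111)
  Repeated squaring mod 79: 9^1 = 9, 9^2 = 2, 9^4 = 4, 9^8 = 16, 9^16 = 19, 9^32 = 45
  9^39 = 9^32 * 9^4 * 9^2 * 9^1 = 45 * 4 * 2 * 9 mod 79
    45 * 4 = 180 = 22 mod 79
    22 * 2 = 44 = 44 mod 79
    44 * 9 = 396 = 1 mod 79
  9^39 = 1 mod 79
Result 1: 9 is a quadratic residue mod 79.
9^39 mod 79 = 1

1


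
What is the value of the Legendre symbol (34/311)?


p = 311 is prime, so compute (34/311) with the reciprocity algorithm (Jacobi-symbol steps: pull out 2s via (2/n), flip via reciprocity, reduce):
  pull out 2: (2/311) = +1  (since 311 mod 8 = 7)
  reciprocity: (17/311) -> +(311/17)
  reduce: (5/17)
  reciprocity: (5/17) -> +(17/5)
  reduce: (2/5)
  pull out 2: (2/5) = -1  (since 5 mod 8 = 5)
  (1/5) = 1
Product of signs = -1
(34/311) = -1

-1


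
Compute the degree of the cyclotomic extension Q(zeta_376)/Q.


The degree equals Euler's totient phi(376).
376 = 2^3 * 47
phi(376) = 184

184


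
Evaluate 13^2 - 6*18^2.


x^2 - d*y^2
= 13^2 - 6*18^2
= 169 - 1944
= -1775

-1775


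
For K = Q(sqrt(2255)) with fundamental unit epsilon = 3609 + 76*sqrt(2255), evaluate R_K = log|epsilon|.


epsilon = 3609 + 76*sqrt(2255)
= 7217.9999
R = ln(7217.9999)
= 8.8843

8.8843


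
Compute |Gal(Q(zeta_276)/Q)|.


|Gal(Q(zeta_276)/Q)| = phi(276)
= 88

88


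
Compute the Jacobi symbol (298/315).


Compute (298/315) via quadratic reciprocity:
  pull out 2: (2/315) = -1  (since 315 mod 8 = 3)
  reciprocity: (149/315) -> +(315/149)
  reduce: (17/149)
  reciprocity: (17/149) -> +(149/17)
  reduce: (13/17)
  reciprocity: (13/17) -> +(17/13)
  reduce: (4/13)
  pull out 2: (2/13) = -1  (since 13 mod 8 = 5)
  pull out 2: (2/13) = -1  (since 13 mod 8 = 5)
  (1/13) = 1
Product of signs = -1

-1


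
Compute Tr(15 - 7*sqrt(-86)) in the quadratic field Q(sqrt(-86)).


Tr(a + b*sqrt(d)) = (a + b*sqrt(d)) + (a - b*sqrt(d)) = 2a
= 2 * (15)
= 30

30


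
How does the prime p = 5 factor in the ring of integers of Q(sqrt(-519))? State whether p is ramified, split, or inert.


K = Q(sqrt(-519)). Since d mod 4 = 1, disc(K) = -519.
Check p | disc: -519 mod 5 = 1.
p does not divide disc. Compute Legendre symbol (d/p):
1^((5-1)/2) mod 5 = 1
(d/p) = 1, so p splits: (p) = P*P' with e=1, f=1, g=2.
Therefore p is split.

split


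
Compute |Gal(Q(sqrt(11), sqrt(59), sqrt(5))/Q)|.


The 3 square roots of distinct primes are multiplicatively independent over Q,
so [K:Q] = 2^3 and Gal(K/Q) is isomorphic to (Z/2Z)^3.
|Gal| = 2^3 = 8

8


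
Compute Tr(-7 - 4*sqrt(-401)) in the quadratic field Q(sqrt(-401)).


Tr(a + b*sqrt(d)) = (a + b*sqrt(d)) + (a - b*sqrt(d)) = 2a
= 2 * (-7)
= -14

-14


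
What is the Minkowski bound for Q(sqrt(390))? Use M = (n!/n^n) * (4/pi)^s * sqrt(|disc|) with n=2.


d = 390, d mod 4 = 2, so disc(K) = 4d = 1560; |disc(K)| = 1560
Real quadratic field, so n = 2, s = r2 = 0, r1 = 2
M = (n!/n^n) * (4/pi)^s * sqrt(|disc(K)|) = (2!/2^2) * (4/pi)^0 * sqrt(1560)
= 0.5 * 1.000000 * 39.496835
= 19.7484

19.7484


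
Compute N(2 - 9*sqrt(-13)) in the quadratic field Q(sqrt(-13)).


N(a + b*sqrt(d)) = a^2 - d*b^2
= (2)^2 - (-13)*(-9)^2
= 4 + 1053
= 1057

1057


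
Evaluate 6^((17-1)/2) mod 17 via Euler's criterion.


p = 17 is prime and the exponent is (p-1)/2 = 8, so by Euler's criterion 6^8 = (6/17) = +1 or -1 mod 17.
Compute by square-and-multiply:
  8 = 8 (binary 1000)
  Repeated squaring mod 17: 6^1 = 6, 6^2 = 2, 6^4 = 4, 6^8 = 16
  6^8 = 16 mod 17
Result 16 = p - 1 = -1 mod 17: 6 is a quadratic non-residue mod 17. As a residue in [0, p-1] the value is 16.
6^8 mod 17 = 16

16


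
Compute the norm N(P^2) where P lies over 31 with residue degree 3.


N(P^a) = p^(a*f)
= 31^(2*3)
= 31^6
= 887503681

887503681


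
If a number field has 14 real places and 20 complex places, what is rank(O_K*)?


By Dirichlet's unit theorem:
rank = r1 + r2 - 1
= 14 + 20 - 1
= 33

33


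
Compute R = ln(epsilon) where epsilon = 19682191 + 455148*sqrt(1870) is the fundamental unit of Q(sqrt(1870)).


epsilon = 19682191 + 455148*sqrt(1870)
= 3.9364e+07
R = ln(3.9364e+07)
= 17.4884

17.4884


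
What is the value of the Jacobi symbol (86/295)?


Compute (86/295) via quadratic reciprocity:
  pull out 2: (2/295) = +1  (since 295 mod 8 = 7)
  reciprocity: (43/295) -> -(295/43)
  reduce: (37/43)
  reciprocity: (37/43) -> +(43/37)
  reduce: (6/37)
  pull out 2: (2/37) = -1  (since 37 mod 8 = 5)
  reciprocity: (3/37) -> +(37/3)
  reduce: (1/3)
  (1/3) = 1
Product of signs = 1

1


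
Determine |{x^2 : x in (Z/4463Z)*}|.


For prime p, the number of non-zero quadratic residues is (p-1)/2.
= (4463-1)/2
= 2231

2231


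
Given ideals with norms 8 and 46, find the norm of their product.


N(IJ) = N(I) * N(J)
= 8 * 46
= 368

368


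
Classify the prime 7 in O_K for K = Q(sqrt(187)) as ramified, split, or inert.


K = Q(sqrt(187)). Since d mod 4 = 3, disc(K) = 748.
Check p | disc: 748 mod 7 = 6.
p does not divide disc. Compute Legendre symbol (d/p):
5^((7-1)/2) mod 7 = -1
(d/p) = -1, so p is inert: (p) stays prime with e=1, f=2, g=1.
Therefore p is inert.

inert


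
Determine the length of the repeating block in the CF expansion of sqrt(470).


Run the CF algorithm for sqrt(470).
a_0 = floor(sqrt(470)) = 21; set m_0=0, q_0=1.
Recurrence: m' = q*a - m,  q' = (d - m'^2)/q,  a' = floor((a_0 + m')/q').
  step 1: m=21, q=29, a=1
  step 2: m=8, q=14, a=2
  step 3: m=20, q=5, a=8
  step 4: m=20, q=14, a=2
  step 5: m=8, q=29, a=1
  step 6: m=21, q=1, a=42
a_6 = 2*a_0 = 42, so the period closes here.
sqrt(470) = [21; 1, 2, 8, 2, 1, 42]
Period length = 6

6


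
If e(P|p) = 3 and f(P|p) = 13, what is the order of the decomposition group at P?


|D_P| = e * f
= 3 * 13
= 39

39


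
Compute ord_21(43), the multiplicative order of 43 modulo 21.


We want ord_21(43), the smallest k >= 1 with 43^k = 1 mod 21.
n = 21 = 3 * 7, phi(21) = 12; the order divides phi(n).
Divisors of 12: 1, 2, 3, 4, 6, 12
Repeated squaring mod 21: 43^1 = 1, 43^2 = 1, 43^4 = 1, 43^8 = 1
Test divisors in increasing order:
  k=1: 43^1 = 1 mod 21  <- first divisor giving 1
Order = 1

1


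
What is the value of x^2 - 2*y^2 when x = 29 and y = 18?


x^2 - d*y^2
= 29^2 - 2*18^2
= 841 - 648
= 193

193


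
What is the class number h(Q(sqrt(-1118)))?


K = Q(sqrt(-1118)). d mod 4 = 2, so D = disc(K) = 4d = -4472
h(K) equals the number of primitive reduced positive-definite forms (a, b, c) = a*x^2 + b*x*y + c*y^2 with b^2 - 4ac = D,
where reduced means |b| <= a <= c, with b >= 0 whenever |b| = a or a = c, and primitive means gcd(a, b, c) = 1.
Reduced forces 3a^2 <= |D| = 4472, so 1 <= a <= 38; b must have the parity of D, and c = (b^2 - D)/(4a) must be an integer >= a.
Enumerate a = 1..38, b in [-a, a]:
  a=1: (1, 0, 1118)  [1]
  a=2: (2, 0, 559)  [1]
  a=3: (3, -2, 373), (3, 2, 373)  [2]
  a=4..5: none
  a=6: (6, -4, 187), (6, 4, 187)  [2]
  a=7: (7, -6, 161), (7, 6, 161)  [2]
  a=8: none
  a=9: (9, -8, 126), (9, 8, 126)  [2]
  a=10: none
  a=11: (11, -4, 102), (11, 4, 102)  [2]
  a=12: none
  a=13: (13, 0, 86)  [1]
  a=14: (14, -8, 81), (14, 8, 81)  [2]
  a=15..16: none
  a=17: (17, -4, 66), (17, 4, 66)  [2]
  a=18: (18, -8, 63), (18, 8, 63)  [2]
  a=19..20: none
  a=21: (21, -20, 58), (21, -8, 54), (21, 8, 54), (21, 20, 58)  [4]
  a=22: (22, -4, 51), (22, 4, 51)  [2]
  a=23: (23, -6, 49), (23, 6, 49)  [2]
  a=24..25: none
  a=26: (26, 0, 43)  [1]
  a=27: (27, -8, 42), (27, 8, 42)  [2]
  a=28: none
  a=29: (29, -20, 42), (29, 20, 42)  [2]
  a=30..32: none
  a=33: (33, -26, 39), (33, -4, 34), (33, 4, 34), (33, 26, 39)  [4]
  a=34..38: none
Total reduced forms: 1 + 1 + 2 + 2 + 2 + 2 + 2 + 1 + 2 + 2 + 2 + 4 + 2 + 2 + 1 + 2 + 2 + 4 = 36
h = 36

36


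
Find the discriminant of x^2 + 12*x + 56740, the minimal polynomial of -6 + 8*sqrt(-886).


The element -6 + 8*sqrt(-886) has minimal polynomial:
x^2 + 12*x + 56740
Discriminant = (12)^2 - 4*(56740)
= 144 - 226960
= -226816

-226816


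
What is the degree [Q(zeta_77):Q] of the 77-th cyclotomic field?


The degree equals Euler's totient phi(77).
77 = 7 * 11
phi(77) = 60

60


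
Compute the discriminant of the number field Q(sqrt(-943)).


For K = Q(sqrt(d)) with d squarefree: disc(K) = d if d = 1 mod 4, and disc(K) = 4d if d = 2 or 3 mod 4.
Here d = -943, and d mod 4 = 1.
d = 1 mod 4 (O_K = Z[(1+sqrt(d))/2]), so disc(K) = d = -943

-943


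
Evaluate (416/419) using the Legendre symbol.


p = 419 is prime, so compute (416/419) with the reciprocity algorithm (Jacobi-symbol steps: pull out 2s via (2/n), flip via reciprocity, reduce):
  pull out 2: (2/419) = -1  (since 419 mod 8 = 3)
  pull out 2: (2/419) = -1  (since 419 mod 8 = 3)
  pull out 2: (2/419) = -1  (since 419 mod 8 = 3)
  pull out 2: (2/419) = -1  (since 419 mod 8 = 3)
  pull out 2: (2/419) = -1  (since 419 mod 8 = 3)
  reciprocity: (13/419) -> +(419/13)
  reduce: (3/13)
  reciprocity: (3/13) -> +(13/3)
  reduce: (1/3)
  (1/3) = 1
Product of signs = -1
(416/419) = -1

-1


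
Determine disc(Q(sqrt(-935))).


For K = Q(sqrt(d)) with d squarefree: disc(K) = d if d = 1 mod 4, and disc(K) = 4d if d = 2 or 3 mod 4.
Here d = -935, and d mod 4 = 1.
d = 1 mod 4 (O_K = Z[(1+sqrt(d))/2]), so disc(K) = d = -935

-935


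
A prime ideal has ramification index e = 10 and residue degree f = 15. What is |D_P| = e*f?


|D_P| = e * f
= 10 * 15
= 150

150


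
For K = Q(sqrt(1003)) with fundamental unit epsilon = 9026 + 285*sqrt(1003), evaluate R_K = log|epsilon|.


epsilon = 9026 + 285*sqrt(1003)
= 18051.9999
R = ln(18051.9999)
= 9.8010

9.8010


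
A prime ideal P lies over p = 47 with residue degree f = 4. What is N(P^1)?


N(P^a) = p^(a*f)
= 47^(1*4)
= 47^4
= 4879681

4879681


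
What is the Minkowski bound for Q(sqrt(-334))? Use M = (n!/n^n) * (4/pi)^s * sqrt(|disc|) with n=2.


d = -334, d mod 4 = 2, so disc(K) = 4d = -1336; |disc(K)| = 1336
Imaginary quadratic field, so n = 2, s = r2 = 1, r1 = 0
M = (n!/n^n) * (4/pi)^s * sqrt(|disc(K)|) = (2!/2^2) * (4/pi)^1 * sqrt(1336)
= 0.5 * 1.273240 * 36.551334
= 23.2693

23.2693


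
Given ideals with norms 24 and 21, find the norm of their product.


N(IJ) = N(I) * N(J)
= 24 * 21
= 504

504


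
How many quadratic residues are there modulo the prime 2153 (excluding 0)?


For prime p, the number of non-zero quadratic residues is (p-1)/2.
= (2153-1)/2
= 1076

1076


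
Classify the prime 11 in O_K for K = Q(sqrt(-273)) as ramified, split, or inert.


K = Q(sqrt(-273)). Since d mod 4 = 3, disc(K) = -1092.
Check p | disc: -1092 mod 11 = 8.
p does not divide disc. Compute Legendre symbol (d/p):
2^((11-1)/2) mod 11 = -1
(d/p) = -1, so p is inert: (p) stays prime with e=1, f=2, g=1.
Therefore p is inert.

inert


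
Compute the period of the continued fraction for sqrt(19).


Run the CF algorithm for sqrt(19).
a_0 = floor(sqrt(19)) = 4; set m_0=0, q_0=1.
Recurrence: m' = q*a - m,  q' = (d - m'^2)/q,  a' = floor((a_0 + m')/q').
  step 1: m=4, q=3, a=2
  step 2: m=2, q=5, a=1
  step 3: m=3, q=2, a=3
  step 4: m=3, q=5, a=1
  step 5: m=2, q=3, a=2
  step 6: m=4, q=1, a=8
a_6 = 2*a_0 = 8, so the period closes here.
sqrt(19) = [4; 2, 1, 3, 1, 2, 8]
Period length = 6

6


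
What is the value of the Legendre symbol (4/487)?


p = 487 is prime, so compute (4/487) with the reciprocity algorithm (Jacobi-symbol steps: pull out 2s via (2/n), flip via reciprocity, reduce):
  pull out 2: (2/487) = +1  (since 487 mod 8 = 7)
  pull out 2: (2/487) = +1  (since 487 mod 8 = 7)
  (1/487) = 1
Product of signs = 1
(4/487) = 1

1


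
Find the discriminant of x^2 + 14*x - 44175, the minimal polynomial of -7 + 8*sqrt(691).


The element -7 + 8*sqrt(691) has minimal polynomial:
x^2 + 14*x - 44175
Discriminant = (14)^2 - 4*(-44175)
= 196 + 176700
= 176896

176896


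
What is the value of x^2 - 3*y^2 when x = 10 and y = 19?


x^2 - d*y^2
= 10^2 - 3*19^2
= 100 - 1083
= -983

-983


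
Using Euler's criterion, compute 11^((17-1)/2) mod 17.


p = 17 is prime and the exponent is (p-1)/2 = 8, so by Euler's criterion 11^8 = (11/17) = +1 or -1 mod 17.
Compute by square-and-multiply:
  8 = 8 (binary 1000)
  Repeated squaring mod 17: 11^1 = 11, 11^2 = 2, 11^4 = 4, 11^8 = 16
  11^8 = 16 mod 17
Result 16 = p - 1 = -1 mod 17: 11 is a quadratic non-residue mod 17. As a residue in [0, p-1] the value is 16.
11^8 mod 17 = 16

16


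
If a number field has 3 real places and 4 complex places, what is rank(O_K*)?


By Dirichlet's unit theorem:
rank = r1 + r2 - 1
= 3 + 4 - 1
= 6

6


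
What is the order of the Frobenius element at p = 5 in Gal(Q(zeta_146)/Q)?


The Frobenius at p in Gal(Q(zeta_n)/Q) = (Z/nZ)* is the class of p, so its order is ord_146(5), the smallest k >= 1 with 5^k = 1 mod 146.
n = 146 = 2 * 73, phi(146) = 72; the order divides phi(n).
Divisors of 72: 1, 2, 3, 4, 6, 8, 9, 12, 18, 24, 36, 72
Repeated squaring mod 146: 5^1 = 5, 5^2 = 25, 5^4 = 41, 5^8 = 75, 5^16 = 77, 5^32 = 89, 5^64 = 37
Test divisors in increasing order:
  k=1: 5^1 = 5 mod 146
  k=2: 5^2 = 25 mod 146
  k=3: 5^3 = 25 * 5 = 125 mod 146
  k=4: 5^4 = 41 mod 146
  k=6: 5^6 = 41 * 25 = 3 mod 146
  k=8: 5^8 = 75 mod 146
  k=9: 5^9 = 75 * 5 = 83 mod 146
  k=12: 5^12 = 75 * 41 = 9 mod 146
  k=18: 5^18 = 77 * 25 = 27 mod 146
  k=24: 5^24 = 77 * 75 = 81 mod 146
  k=36: 5^36 = 89 * 41 = 145 mod 146
  k=72: 5^72 = 37 * 75 = 1 mod 146  <- first divisor giving 1
Order = 72

72


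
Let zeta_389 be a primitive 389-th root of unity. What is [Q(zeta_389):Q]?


The degree equals Euler's totient phi(389).
389 = 389
phi(389) = 388

388


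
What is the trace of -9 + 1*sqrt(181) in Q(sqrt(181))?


Tr(a + b*sqrt(d)) = (a + b*sqrt(d)) + (a - b*sqrt(d)) = 2a
= 2 * (-9)
= -18

-18


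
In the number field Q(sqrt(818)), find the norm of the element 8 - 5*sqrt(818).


N(a + b*sqrt(d)) = a^2 - d*b^2
= (8)^2 - (818)*(-5)^2
= 64 - 20450
= -20386

-20386


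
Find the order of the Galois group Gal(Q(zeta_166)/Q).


|Gal(Q(zeta_166)/Q)| = phi(166)
= 82

82


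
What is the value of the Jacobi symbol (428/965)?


Compute (428/965) via quadratic reciprocity:
  pull out 2: (2/965) = -1  (since 965 mod 8 = 5)
  pull out 2: (2/965) = -1  (since 965 mod 8 = 5)
  reciprocity: (107/965) -> +(965/107)
  reduce: (2/107)
  pull out 2: (2/107) = -1  (since 107 mod 8 = 3)
  (1/107) = 1
Product of signs = -1

-1


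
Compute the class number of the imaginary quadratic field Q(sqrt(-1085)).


K = Q(sqrt(-1085)). d mod 4 = 3, so D = disc(K) = 4d = -4340
h(K) equals the number of primitive reduced positive-definite forms (a, b, c) = a*x^2 + b*x*y + c*y^2 with b^2 - 4ac = D,
where reduced means |b| <= a <= c, with b >= 0 whenever |b| = a or a = c, and primitive means gcd(a, b, c) = 1.
Reduced forces 3a^2 <= |D| = 4340, so 1 <= a <= 38; b must have the parity of D, and c = (b^2 - D)/(4a) must be an integer >= a.
Enumerate a = 1..38, b in [-a, a]:
  a=1: (1, 0, 1085)  [1]
  a=2: (2, 2, 543)  [1]
  a=3: (3, -2, 362), (3, 2, 362)  [2]
  a=4: none
  a=5: (5, 0, 217)  [1]
  a=6: (6, -2, 181), (6, 2, 181)  [2]
  a=7: (7, 0, 155)  [1]
  a=8: none
  a=9: (9, -4, 121), (9, 4, 121)  [2]
  a=10: (10, 10, 111)  [1]
  a=11: (11, -4, 99), (11, 4, 99)  [2]
  a=12..13: none
  a=14: (14, 14, 81)  [1]
  a=15: (15, -10, 74), (15, 10, 74)  [2]
  a=16..17: none
  a=18: (18, -14, 63), (18, 14, 63)  [2]
  a=19: (19, -12, 59), (19, 12, 59)  [2]
  a=20: none
  a=21: (21, -14, 54), (21, 14, 54)  [2]
  a=22: (22, -18, 53), (22, 18, 53)  [2]
  a=23..26: none
  a=27: (27, -14, 42), (27, 14, 42)  [2]
  a=28..29: none
  a=30: (30, -10, 37), (30, 10, 37)  [2]
  a=31: (31, 0, 35)  [1]
  a=32: none
  a=33: (33, -26, 38), (33, 4, 33), (33, 26, 38)  [3]
  a=34..38: none
Total reduced forms: 1 + 1 + 2 + 1 + 2 + 1 + 2 + 1 + 2 + 1 + 2 + 2 + 2 + 2 + 2 + 2 + 2 + 1 + 3 = 32
h = 32

32


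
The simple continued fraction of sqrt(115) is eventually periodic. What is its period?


Run the CF algorithm for sqrt(115).
a_0 = floor(sqrt(115)) = 10; set m_0=0, q_0=1.
Recurrence: m' = q*a - m,  q' = (d - m'^2)/q,  a' = floor((a_0 + m')/q').
  step 1: m=10, q=15, a=1
  step 2: m=5, q=6, a=2
  step 3: m=7, q=11, a=1
  step 4: m=4, q=9, a=1
  step 5: m=5, q=10, a=1
  step 6: m=5, q=9, a=1
  step 7: m=4, q=11, a=1
  step 8: m=7, q=6, a=2
  step 9: m=5, q=15, a=1
  step 10: m=10, q=1, a=20
a_10 = 2*a_0 = 20, so the period closes here.
sqrt(115) = [10; 1, 2, 1, 1, 1, 1, 1, 2, 1, 20]
Period length = 10

10


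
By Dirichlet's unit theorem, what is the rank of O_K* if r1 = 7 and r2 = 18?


By Dirichlet's unit theorem:
rank = r1 + r2 - 1
= 7 + 18 - 1
= 24

24


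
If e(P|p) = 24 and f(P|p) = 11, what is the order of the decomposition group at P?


|D_P| = e * f
= 24 * 11
= 264

264


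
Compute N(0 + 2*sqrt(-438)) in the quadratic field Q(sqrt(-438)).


N(a + b*sqrt(d)) = a^2 - d*b^2
= (0)^2 - (-438)*(2)^2
= 0 + 1752
= 1752

1752


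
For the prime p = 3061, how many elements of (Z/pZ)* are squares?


For prime p, the number of non-zero quadratic residues is (p-1)/2.
= (3061-1)/2
= 1530

1530


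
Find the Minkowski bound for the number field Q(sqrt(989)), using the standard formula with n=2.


d = 989, d mod 4 = 1, so disc(K) = d = 989; |disc(K)| = 989
Real quadratic field, so n = 2, s = r2 = 0, r1 = 2
M = (n!/n^n) * (4/pi)^s * sqrt(|disc(K)|) = (2!/2^2) * (4/pi)^0 * sqrt(989)
= 0.5 * 1.000000 * 31.448370
= 15.7242

15.7242


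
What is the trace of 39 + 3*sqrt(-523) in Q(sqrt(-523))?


Tr(a + b*sqrt(d)) = (a + b*sqrt(d)) + (a - b*sqrt(d)) = 2a
= 2 * (39)
= 78

78


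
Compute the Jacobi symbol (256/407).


Compute (256/407) via quadratic reciprocity:
  pull out 2: (2/407) = +1  (since 407 mod 8 = 7)
  pull out 2: (2/407) = +1  (since 407 mod 8 = 7)
  pull out 2: (2/407) = +1  (since 407 mod 8 = 7)
  pull out 2: (2/407) = +1  (since 407 mod 8 = 7)
  pull out 2: (2/407) = +1  (since 407 mod 8 = 7)
  pull out 2: (2/407) = +1  (since 407 mod 8 = 7)
  pull out 2: (2/407) = +1  (since 407 mod 8 = 7)
  pull out 2: (2/407) = +1  (since 407 mod 8 = 7)
  (1/407) = 1
Product of signs = 1

1


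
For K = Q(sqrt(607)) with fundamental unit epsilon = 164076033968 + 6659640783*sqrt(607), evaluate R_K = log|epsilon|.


epsilon = 164076033968 + 6659640783*sqrt(607)
= 3.2815e+11
R = ln(3.2815e+11)
= 26.5167

26.5167


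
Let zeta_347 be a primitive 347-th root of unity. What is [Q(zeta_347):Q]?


The degree equals Euler's totient phi(347).
347 = 347
phi(347) = 346

346


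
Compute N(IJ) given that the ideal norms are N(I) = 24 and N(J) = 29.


N(IJ) = N(I) * N(J)
= 24 * 29
= 696

696


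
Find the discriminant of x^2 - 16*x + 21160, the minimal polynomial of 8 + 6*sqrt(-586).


The element 8 + 6*sqrt(-586) has minimal polynomial:
x^2 - 16*x + 21160
Discriminant = (-16)^2 - 4*(21160)
= 256 - 84640
= -84384

-84384


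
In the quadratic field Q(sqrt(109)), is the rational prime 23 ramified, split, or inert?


K = Q(sqrt(109)). Since d mod 4 = 1, disc(K) = 109.
Check p | disc: 109 mod 23 = 17.
p does not divide disc. Compute Legendre symbol (d/p):
17^((23-1)/2) mod 23 = -1
(d/p) = -1, so p is inert: (p) stays prime with e=1, f=2, g=1.
Therefore p is inert.

inert


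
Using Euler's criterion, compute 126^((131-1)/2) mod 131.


p = 131 is prime and the exponent is (p-1)/2 = 65, so by Euler's criterion 126^65 = (126/131) = +1 or -1 mod 131.
Compute by square-and-multiply:
  65 = 64 + 1 (binary 1000001)
  Repeated squaring mod 131: 126^1 = 126, 126^2 = 25, 126^4 = 101, 126^8 = 114, 126^16 = 27, 126^32 = 74, 126^64 = 105
  126^65 = 126^64 * 126^1 = 105 * 126 mod 131
    105 * 126 = 13230 = 130 mod 131
  126^65 = 130 mod 131
Result 130 = p - 1 = -1 mod 131: 126 is a quadratic non-residue mod 131. As a residue in [0, p-1] the value is 130.
126^65 mod 131 = 130

130


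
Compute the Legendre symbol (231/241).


p = 241 is prime, so compute (231/241) with the reciprocity algorithm (Jacobi-symbol steps: pull out 2s via (2/n), flip via reciprocity, reduce):
  reciprocity: (231/241) -> +(241/231)
  reduce: (10/231)
  pull out 2: (2/231) = +1  (since 231 mod 8 = 7)
  reciprocity: (5/231) -> +(231/5)
  reduce: (1/5)
  (1/5) = 1
Product of signs = 1
(231/241) = 1

1


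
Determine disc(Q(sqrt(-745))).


For K = Q(sqrt(d)) with d squarefree: disc(K) = d if d = 1 mod 4, and disc(K) = 4d if d = 2 or 3 mod 4.
Here d = -745, and d mod 4 = 3.
d = 3 mod 4, not 1 (O_K = Z[sqrt(d)]), so disc(K) = 4d = 4 * (-745) = -2980

-2980


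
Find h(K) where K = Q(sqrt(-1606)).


K = Q(sqrt(-1606)). d mod 4 = 2, so D = disc(K) = 4d = -6424
h(K) equals the number of primitive reduced positive-definite forms (a, b, c) = a*x^2 + b*x*y + c*y^2 with b^2 - 4ac = D,
where reduced means |b| <= a <= c, with b >= 0 whenever |b| = a or a = c, and primitive means gcd(a, b, c) = 1.
Reduced forces 3a^2 <= |D| = 6424, so 1 <= a <= 46; b must have the parity of D, and c = (b^2 - D)/(4a) must be an integer >= a.
Enumerate a = 1..46, b in [-a, a]:
  a=1: (1, 0, 1606)  [1]
  a=2: (2, 0, 803)  [1]
  a=3..4: none
  a=5: (5, -4, 322), (5, 4, 322)  [2]
  a=6: none
  a=7: (7, -4, 230), (7, 4, 230)  [2]
  a=8..9: none
  a=10: (10, -4, 161), (10, 4, 161)  [2]
  a=11: (11, 0, 146)  [1]
  a=12..13: none
  a=14: (14, -4, 115), (14, 4, 115)  [2]
  a=15..16: none
  a=17: (17, -6, 95), (17, 6, 95)  [2]
  a=18: none
  a=19: (19, -6, 85), (19, 6, 85)  [2]
  a=20..21: none
  a=22: (22, 0, 73)  [1]
  a=23: (23, -4, 70), (23, 4, 70)  [2]
  a=24: none
  a=25: (25, -24, 70), (25, 24, 70)  [2]
  a=26..33: none
  a=34: (34, -28, 53), (34, 28, 53)  [2]
  a=35: (35, -24, 50), (35, -4, 46), (35, 4, 46), (35, 24, 50)  [4]
  a=36..37: none
  a=38: (38, -32, 49), (38, 32, 49)  [2]
  a=39..46: none
Total reduced forms: 1 + 1 + 2 + 2 + 2 + 1 + 2 + 2 + 2 + 1 + 2 + 2 + 2 + 4 + 2 = 28
h = 28

28


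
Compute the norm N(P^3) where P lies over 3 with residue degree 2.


N(P^a) = p^(a*f)
= 3^(3*2)
= 3^6
= 729

729


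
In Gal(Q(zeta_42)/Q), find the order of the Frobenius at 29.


The Frobenius at p in Gal(Q(zeta_n)/Q) = (Z/nZ)* is the class of p, so its order is ord_42(29), the smallest k >= 1 with 29^k = 1 mod 42.
n = 42 = 2 * 3 * 7, phi(42) = 12; the order divides phi(n).
Divisors of 12: 1, 2, 3, 4, 6, 12
Repeated squaring mod 42: 29^1 = 29, 29^2 = 1, 29^4 = 1, 29^8 = 1
Test divisors in increasing order:
  k=1: 29^1 = 29 mod 42
  k=2: 29^2 = 1 mod 42  <- first divisor giving 1
Order = 2

2


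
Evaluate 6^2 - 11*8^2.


x^2 - d*y^2
= 6^2 - 11*8^2
= 36 - 704
= -668

-668


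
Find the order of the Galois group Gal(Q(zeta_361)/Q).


|Gal(Q(zeta_361)/Q)| = phi(361)
= 342

342


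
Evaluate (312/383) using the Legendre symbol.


p = 383 is prime, so compute (312/383) with the reciprocity algorithm (Jacobi-symbol steps: pull out 2s via (2/n), flip via reciprocity, reduce):
  pull out 2: (2/383) = +1  (since 383 mod 8 = 7)
  pull out 2: (2/383) = +1  (since 383 mod 8 = 7)
  pull out 2: (2/383) = +1  (since 383 mod 8 = 7)
  reciprocity: (39/383) -> -(383/39)
  reduce: (32/39)
  pull out 2: (2/39) = +1  (since 39 mod 8 = 7)
  pull out 2: (2/39) = +1  (since 39 mod 8 = 7)
  pull out 2: (2/39) = +1  (since 39 mod 8 = 7)
  pull out 2: (2/39) = +1  (since 39 mod 8 = 7)
  pull out 2: (2/39) = +1  (since 39 mod 8 = 7)
  (1/39) = 1
Product of signs = -1
(312/383) = -1

-1


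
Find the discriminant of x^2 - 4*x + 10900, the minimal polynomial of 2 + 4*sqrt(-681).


The element 2 + 4*sqrt(-681) has minimal polynomial:
x^2 - 4*x + 10900
Discriminant = (-4)^2 - 4*(10900)
= 16 - 43600
= -43584

-43584


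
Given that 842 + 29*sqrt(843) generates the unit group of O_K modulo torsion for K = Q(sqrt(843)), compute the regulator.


epsilon = 842 + 29*sqrt(843)
= 1683.9994
R = ln(1683.9994)
= 7.4289

7.4289


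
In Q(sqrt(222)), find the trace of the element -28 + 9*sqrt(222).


Tr(a + b*sqrt(d)) = (a + b*sqrt(d)) + (a - b*sqrt(d)) = 2a
= 2 * (-28)
= -56

-56


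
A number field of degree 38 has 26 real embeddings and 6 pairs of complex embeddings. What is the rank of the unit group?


By Dirichlet's unit theorem:
rank = r1 + r2 - 1
= 26 + 6 - 1
= 31

31


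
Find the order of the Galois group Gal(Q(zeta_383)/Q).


|Gal(Q(zeta_383)/Q)| = phi(383)
= 382

382


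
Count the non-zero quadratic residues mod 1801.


For prime p, the number of non-zero quadratic residues is (p-1)/2.
= (1801-1)/2
= 900

900


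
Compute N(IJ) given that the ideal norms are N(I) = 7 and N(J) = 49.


N(IJ) = N(I) * N(J)
= 7 * 49
= 343

343


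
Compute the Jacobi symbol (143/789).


Compute (143/789) via quadratic reciprocity:
  reciprocity: (143/789) -> +(789/143)
  reduce: (74/143)
  pull out 2: (2/143) = +1  (since 143 mod 8 = 7)
  reciprocity: (37/143) -> +(143/37)
  reduce: (32/37)
  pull out 2: (2/37) = -1  (since 37 mod 8 = 5)
  pull out 2: (2/37) = -1  (since 37 mod 8 = 5)
  pull out 2: (2/37) = -1  (since 37 mod 8 = 5)
  pull out 2: (2/37) = -1  (since 37 mod 8 = 5)
  pull out 2: (2/37) = -1  (since 37 mod 8 = 5)
  (1/37) = 1
Product of signs = -1

-1


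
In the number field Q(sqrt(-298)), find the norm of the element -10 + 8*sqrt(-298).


N(a + b*sqrt(d)) = a^2 - d*b^2
= (-10)^2 - (-298)*(8)^2
= 100 + 19072
= 19172

19172


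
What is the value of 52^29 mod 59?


p = 59 is prime and the exponent is (p-1)/2 = 29, so by Euler's criterion 52^29 = (52/59) = +1 or -1 mod 59.
Compute by square-and-multiply:
  29 = 16 + 8 + 4 + 1 (binary 11101)
  Repeated squaring mod 59: 52^1 = 52, 52^2 = 49, 52^4 = 41, 52^8 = 29, 52^16 = 15
  52^29 = 52^16 * 52^8 * 52^4 * 52^1 = 15 * 29 * 41 * 52 mod 59
    15 * 29 = 435 = 22 mod 59
    22 * 41 = 902 = 17 mod 59
    17 * 52 = 884 = 58 mod 59
  52^29 = 58 mod 59
Result 58 = p - 1 = -1 mod 59: 52 is a quadratic non-residue mod 59. As a residue in [0, p-1] the value is 58.
52^29 mod 59 = 58

58


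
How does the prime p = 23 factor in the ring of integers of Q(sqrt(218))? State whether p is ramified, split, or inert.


K = Q(sqrt(218)). Since d mod 4 = 2, disc(K) = 872.
Check p | disc: 872 mod 23 = 21.
p does not divide disc. Compute Legendre symbol (d/p):
11^((23-1)/2) mod 23 = -1
(d/p) = -1, so p is inert: (p) stays prime with e=1, f=2, g=1.
Therefore p is inert.

inert


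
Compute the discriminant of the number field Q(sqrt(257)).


For K = Q(sqrt(d)) with d squarefree: disc(K) = d if d = 1 mod 4, and disc(K) = 4d if d = 2 or 3 mod 4.
Here d = 257, and d mod 4 = 1.
d = 1 mod 4 (O_K = Z[(1+sqrt(d))/2]), so disc(K) = d = 257

257


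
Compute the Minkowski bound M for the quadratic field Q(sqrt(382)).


d = 382, d mod 4 = 2, so disc(K) = 4d = 1528; |disc(K)| = 1528
Real quadratic field, so n = 2, s = r2 = 0, r1 = 2
M = (n!/n^n) * (4/pi)^s * sqrt(|disc(K)|) = (2!/2^2) * (4/pi)^0 * sqrt(1528)
= 0.5 * 1.000000 * 39.089641
= 19.5448

19.5448


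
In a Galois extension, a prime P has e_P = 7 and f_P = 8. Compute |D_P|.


|D_P| = e * f
= 7 * 8
= 56

56


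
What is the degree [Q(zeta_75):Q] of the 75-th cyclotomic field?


The degree equals Euler's totient phi(75).
75 = 3 * 5^2
phi(75) = 40

40


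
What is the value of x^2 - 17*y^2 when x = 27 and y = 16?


x^2 - d*y^2
= 27^2 - 17*16^2
= 729 - 4352
= -3623

-3623


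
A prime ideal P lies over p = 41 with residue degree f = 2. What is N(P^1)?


N(P^a) = p^(a*f)
= 41^(1*2)
= 41^2
= 1681

1681


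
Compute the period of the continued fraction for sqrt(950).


Run the CF algorithm for sqrt(950).
a_0 = floor(sqrt(950)) = 30; set m_0=0, q_0=1.
Recurrence: m' = q*a - m,  q' = (d - m'^2)/q,  a' = floor((a_0 + m')/q').
  step 1: m=30, q=50, a=1
  step 2: m=20, q=11, a=4
  step 3: m=24, q=34, a=1
  step 4: m=10, q=25, a=1
  step 5: m=15, q=29, a=1
  step 6: m=14, q=26, a=1
  step 7: m=12, q=31, a=1
  step 8: m=19, q=19, a=2
  step 9: m=19, q=31, a=1
  step 10: m=12, q=26, a=1
  step 11: m=14, q=29, a=1
  step 12: m=15, q=25, a=1
  step 13: m=10, q=34, a=1
  step 14: m=24, q=11, a=4
  step 15: m=20, q=50, a=1
  step 16: m=30, q=1, a=60
a_16 = 2*a_0 = 60, so the period closes here.
sqrt(950) = [30; 1, 4, 1, 1, 1, 1, 1, 2, 1, 1, 1, 1, 1, 4, 1, 60]
Period length = 16

16


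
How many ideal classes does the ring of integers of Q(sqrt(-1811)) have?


K = Q(sqrt(-1811)). d mod 4 = 1, so D = disc(K) = d = -1811
h(K) equals the number of primitive reduced positive-definite forms (a, b, c) = a*x^2 + b*x*y + c*y^2 with b^2 - 4ac = D,
where reduced means |b| <= a <= c, with b >= 0 whenever |b| = a or a = c, and primitive means gcd(a, b, c) = 1.
Reduced forces 3a^2 <= |D| = 1811, so 1 <= a <= 24; b must have the parity of D, and c = (b^2 - D)/(4a) must be an integer >= a.
Enumerate a = 1..24, b in [-a, a]:
  a=1: (1, 1, 453)  [1]
  a=2: none
  a=3: (3, -1, 151), (3, 1, 151)  [2]
  a=4: none
  a=5: (5, -3, 91), (5, 3, 91)  [2]
  a=6: none
  a=7: (7, -3, 65), (7, 3, 65)  [2]
  a=8: none
  a=9: (9, -5, 51), (9, 5, 51)  [2]
  a=10: none
  a=11: (11, -9, 43), (11, 9, 43)  [2]
  a=12: none
  a=13: (13, -3, 35), (13, 3, 35)  [2]
  a=14: none
  a=15: (15, -13, 33), (15, -7, 31), (15, 7, 31), (15, 13, 33)  [4]
  a=16: none
  a=17: (17, -5, 27), (17, 5, 27)  [2]
  a=18..20: none
  a=21: (21, -17, 25), (21, -11, 23), (21, 11, 23), (21, 17, 25)  [4]
  a=22..24: none
Total reduced forms: 1 + 2 + 2 + 2 + 2 + 2 + 2 + 4 + 2 + 4 = 23
h = 23

23


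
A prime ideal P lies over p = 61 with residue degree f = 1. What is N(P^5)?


N(P^a) = p^(a*f)
= 61^(5*1)
= 61^5
= 844596301

844596301


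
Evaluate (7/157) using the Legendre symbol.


p = 157 is prime, so compute (7/157) with the reciprocity algorithm (Jacobi-symbol steps: pull out 2s via (2/n), flip via reciprocity, reduce):
  reciprocity: (7/157) -> +(157/7)
  reduce: (3/7)
  reciprocity: (3/7) -> -(7/3)
  reduce: (1/3)
  (1/3) = 1
Product of signs = -1
(7/157) = -1

-1


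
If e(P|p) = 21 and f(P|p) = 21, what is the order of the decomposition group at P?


|D_P| = e * f
= 21 * 21
= 441

441


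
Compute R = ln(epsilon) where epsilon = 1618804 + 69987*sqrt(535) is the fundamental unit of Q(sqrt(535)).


epsilon = 1618804 + 69987*sqrt(535)
= 3.2376e+06
R = ln(3.2376e+06)
= 14.9903

14.9903


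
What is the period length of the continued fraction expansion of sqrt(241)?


Run the CF algorithm for sqrt(241).
a_0 = floor(sqrt(241)) = 15; set m_0=0, q_0=1.
Recurrence: m' = q*a - m,  q' = (d - m'^2)/q,  a' = floor((a_0 + m')/q').
  step 1: m=15, q=16, a=1
  step 2: m=1, q=15, a=1
  step 3: m=14, q=3, a=9
  step 4: m=13, q=24, a=1
  step 5: m=11, q=5, a=5
  step 6: m=14, q=9, a=3
  step 7: m=13, q=8, a=3
  step 8: m=11, q=15, a=1
  step 9: m=4, q=15, a=1
  step 10: m=11, q=8, a=3
  step 11: m=13, q=9, a=3
  step 12: m=14, q=5, a=5
  step 13: m=11, q=24, a=1
  step 14: m=13, q=3, a=9
  step 15: m=14, q=15, a=1
  step 16: m=1, q=16, a=1
  step 17: m=15, q=1, a=30
a_17 = 2*a_0 = 30, so the period closes here.
sqrt(241) = [15; 1, 1, 9, 1, 5, 3, 3, 1, 1, 3, 3, 5, 1, 9, 1, 1, 30]
Period length = 17

17


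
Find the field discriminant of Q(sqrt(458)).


For K = Q(sqrt(d)) with d squarefree: disc(K) = d if d = 1 mod 4, and disc(K) = 4d if d = 2 or 3 mod 4.
Here d = 458, and d mod 4 = 2.
d = 2 mod 4, not 1 (O_K = Z[sqrt(d)]), so disc(K) = 4d = 4 * (458) = 1832

1832


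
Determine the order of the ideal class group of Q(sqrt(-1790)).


K = Q(sqrt(-1790)). d mod 4 = 2, so D = disc(K) = 4d = -7160
h(K) equals the number of primitive reduced positive-definite forms (a, b, c) = a*x^2 + b*x*y + c*y^2 with b^2 - 4ac = D,
where reduced means |b| <= a <= c, with b >= 0 whenever |b| = a or a = c, and primitive means gcd(a, b, c) = 1.
Reduced forces 3a^2 <= |D| = 7160, so 1 <= a <= 48; b must have the parity of D, and c = (b^2 - D)/(4a) must be an integer >= a.
Enumerate a = 1..48, b in [-a, a]:
  a=1: (1, 0, 1790)  [1]
  a=2: (2, 0, 895)  [1]
  a=3: (3, -2, 597), (3, 2, 597)  [2]
  a=4: none
  a=5: (5, 0, 358)  [1]
  a=6: (6, -4, 299), (6, 4, 299)  [2]
  a=7: (7, -6, 257), (7, 6, 257)  [2]
  a=8: none
  a=9: (9, -2, 199), (9, 2, 199)  [2]
  a=10: (10, 0, 179)  [1]
  a=11: (11, -10, 165), (11, 10, 165)  [2]
  a=12: none
  a=13: (13, -4, 138), (13, 4, 138)  [2]
  a=14: (14, -8, 129), (14, 8, 129)  [2]
  a=15: (15, -10, 121), (15, 10, 121)  [2]
  a=16..17: none
  a=18: (18, -16, 103), (18, 16, 103)  [2]
  a=19..20: none
  a=21: (21, -20, 90), (21, -8, 86), (21, 8, 86), (21, 20, 90)  [4]
  a=22: (22, -12, 83), (22, 12, 83)  [2]
  a=23: (23, -4, 78), (23, 4, 78)  [2]
  a=24..25: none
  a=26: (26, -4, 69), (26, 4, 69)  [2]
  a=27: (27, -20, 70), (27, 20, 70)  [2]
  a=28..29: none
  a=30: (30, -20, 63), (30, 20, 63)  [2]
  a=31: (31, -30, 65), (31, 30, 65)  [2]
  a=32: none
  a=33: (33, -32, 62), (33, -10, 55), (33, 10, 55), (33, 32, 62)  [4]
  a=34: none
  a=35: (35, -20, 54), (35, 20, 54)  [2]
  a=36..38: none
  a=39: (39, -22, 49), (39, -4, 46), (39, 4, 46), (39, 22, 49)  [4]
  a=40..41: none
  a=42: (42, -20, 45), (42, -8, 43), (42, 8, 43), (42, 20, 45)  [4]
  a=43..48: none
Total reduced forms: 1 + 1 + 2 + 1 + 2 + 2 + 2 + 1 + 2 + 2 + 2 + 2 + 2 + 4 + 2 + 2 + 2 + 2 + 2 + 2 + 4 + 2 + 4 + 4 = 52
h = 52

52


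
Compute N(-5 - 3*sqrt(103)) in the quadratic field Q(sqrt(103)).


N(a + b*sqrt(d)) = a^2 - d*b^2
= (-5)^2 - (103)*(-3)^2
= 25 - 927
= -902

-902


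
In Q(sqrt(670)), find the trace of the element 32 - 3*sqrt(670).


Tr(a + b*sqrt(d)) = (a + b*sqrt(d)) + (a - b*sqrt(d)) = 2a
= 2 * (32)
= 64

64


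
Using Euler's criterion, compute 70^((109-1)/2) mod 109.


p = 109 is prime and the exponent is (p-1)/2 = 54, so by Euler's criterion 70^54 = (70/109) = +1 or -1 mod 109.
Compute by square-and-multiply:
  54 = 32 + 16 + 4 + 2 (binary 110110)
  Repeated squaring mod 109: 70^1 = 70, 70^2 = 104, 70^4 = 25, 70^8 = 80, 70^16 = 78, 70^32 = 89
  70^54 = 70^32 * 70^16 * 70^4 * 70^2 = 89 * 78 * 25 * 104 mod 109
    89 * 78 = 6942 = 75 mod 109
    75 * 25 = 1875 = 22 mod 109
    22 * 104 = 2288 = 108 mod 109
  70^54 = 108 mod 109
Result 108 = p - 1 = -1 mod 109: 70 is a quadratic non-residue mod 109. As a residue in [0, p-1] the value is 108.
70^54 mod 109 = 108

108


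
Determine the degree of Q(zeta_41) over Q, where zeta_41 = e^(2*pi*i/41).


The degree equals Euler's totient phi(41).
41 = 41
phi(41) = 40

40


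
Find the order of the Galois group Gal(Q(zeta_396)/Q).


|Gal(Q(zeta_396)/Q)| = phi(396)
= 120

120


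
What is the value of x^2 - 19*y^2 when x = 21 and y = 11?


x^2 - d*y^2
= 21^2 - 19*11^2
= 441 - 2299
= -1858

-1858


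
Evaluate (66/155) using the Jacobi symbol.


Compute (66/155) via quadratic reciprocity:
  pull out 2: (2/155) = -1  (since 155 mod 8 = 3)
  reciprocity: (33/155) -> +(155/33)
  reduce: (23/33)
  reciprocity: (23/33) -> +(33/23)
  reduce: (10/23)
  pull out 2: (2/23) = +1  (since 23 mod 8 = 7)
  reciprocity: (5/23) -> +(23/5)
  reduce: (3/5)
  reciprocity: (3/5) -> +(5/3)
  reduce: (2/3)
  pull out 2: (2/3) = -1  (since 3 mod 8 = 3)
  (1/3) = 1
Product of signs = 1

1


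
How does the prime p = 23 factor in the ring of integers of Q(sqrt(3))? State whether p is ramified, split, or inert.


K = Q(sqrt(3)). Since d mod 4 = 3, disc(K) = 12.
Check p | disc: 12 mod 23 = 12.
p does not divide disc. Compute Legendre symbol (d/p):
3^((23-1)/2) mod 23 = 1
(d/p) = 1, so p splits: (p) = P*P' with e=1, f=1, g=2.
Therefore p is split.

split


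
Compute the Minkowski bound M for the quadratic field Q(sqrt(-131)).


d = -131, d mod 4 = 1, so disc(K) = d = -131; |disc(K)| = 131
Imaginary quadratic field, so n = 2, s = r2 = 1, r1 = 0
M = (n!/n^n) * (4/pi)^s * sqrt(|disc(K)|) = (2!/2^2) * (4/pi)^1 * sqrt(131)
= 0.5 * 1.273240 * 11.445523
= 7.2864

7.2864


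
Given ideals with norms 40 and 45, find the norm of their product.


N(IJ) = N(I) * N(J)
= 40 * 45
= 1800

1800


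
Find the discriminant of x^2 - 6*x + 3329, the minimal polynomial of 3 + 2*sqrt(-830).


The element 3 + 2*sqrt(-830) has minimal polynomial:
x^2 - 6*x + 3329
Discriminant = (-6)^2 - 4*(3329)
= 36 - 13316
= -13280

-13280
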